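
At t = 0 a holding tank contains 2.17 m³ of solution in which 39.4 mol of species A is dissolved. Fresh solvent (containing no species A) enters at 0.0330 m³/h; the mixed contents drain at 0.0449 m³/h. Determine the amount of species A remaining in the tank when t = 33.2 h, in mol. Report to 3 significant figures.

18.5 mol

Total volume: dV/dt = Q_in − Q_out = -0.011900 m³/h, so V(t) = 2.17 − 0.011900 t and V(33.2) = 1.7749 m³.
Species balance (pure solvent in): dm/dt = −Q_out · m/V(t).
Separate: dm/m = −Q_out dt/V(t) ⇒ ln(m/m₀) = −(Q_out/(Q_in−Q_out)) ln(V/V₀).
m = m₀ (V₀/V)^(Q_out/(Q_in−Q_out)) = 39.4 × (2.17/1.7749)^(-3.7731) = 18.458 mol.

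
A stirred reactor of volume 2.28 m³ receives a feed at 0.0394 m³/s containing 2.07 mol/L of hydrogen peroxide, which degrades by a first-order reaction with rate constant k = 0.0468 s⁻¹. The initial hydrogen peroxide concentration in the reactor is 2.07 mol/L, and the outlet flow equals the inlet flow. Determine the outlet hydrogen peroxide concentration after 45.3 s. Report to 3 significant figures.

0.641 mol/L

Species balance: V dC/dt = Q C_in − Q C − k V C.
dC/dt = (Q/V) C_in − (Q/V + k) C; effective rate a = Q/V + k = 0.017281 + 0.0468 = 0.064081 s⁻¹.
C_ss = Q C_in/(Q + kV) = 0.55822 mol/L; C(t) = C_ss + (C₀ − C_ss) e^(−a t).
C(45.3) = 0.55822 + (1.5118)·e^(−0.064081·45.3) = 0.55822 + (1.5118)·0.054866 = 0.64116 mol/L.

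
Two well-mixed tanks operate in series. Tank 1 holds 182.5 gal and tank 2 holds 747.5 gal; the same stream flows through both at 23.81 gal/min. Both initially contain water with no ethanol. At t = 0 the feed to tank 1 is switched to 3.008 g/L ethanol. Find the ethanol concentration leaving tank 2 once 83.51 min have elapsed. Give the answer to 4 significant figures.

2.730 g/L

Time constants: τᵢ = Vᵢ/Q for each well-mixed tank.
τ₁ = 182.5/23.81 = 7.66485 min; τ₂ = 747.5/23.81 = 31.3944 min.
Tank 1: C₁ = C_in(1 − e^(−t/τ₁)). Tank 2 (τ₁ ≠ τ₂): C₂ = C_in[1 − (τ₁ e^(−t/τ₁) − τ₂ e^(−t/τ₂))/(τ₁ − τ₂)].
At t = 83.51: e^(−t/τ₁) = 1.85471e-05, e^(−t/τ₂) = 0.0699461.
C₂ = 3.008·[1 − (7.66485·1.85471e-05 − 31.3944·0.0699461)/(-23.7295)] = 3.008·0.907467 = 2.72966 g/L.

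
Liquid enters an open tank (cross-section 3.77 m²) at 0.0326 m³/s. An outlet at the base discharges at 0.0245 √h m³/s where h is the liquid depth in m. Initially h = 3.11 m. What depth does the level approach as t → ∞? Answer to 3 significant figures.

Level balance: A dh/dt = 0.0326 − 0.0245 √h. Setting dh/dt = 0:
Q_in = 0.0245 √h_ss ⇒ √h_ss = 0.0326/0.0245 = 1.3306.
h_ss = 1.3306² = 1.7705 m. (Since h₀ = 3.11 m > h_ss, the level will fall toward this value.)

1.77 m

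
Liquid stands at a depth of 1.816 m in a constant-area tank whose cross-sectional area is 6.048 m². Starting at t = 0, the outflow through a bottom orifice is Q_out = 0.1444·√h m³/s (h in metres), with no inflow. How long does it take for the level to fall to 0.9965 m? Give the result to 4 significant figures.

A dh/dt = −Q_out = −0.1444 √h.
∫ h^(−1/2) dh = −(0.1444/A) ∫ dt, giving 2√h = 2√h₀ − (0.1444/A) t.
t = 2A(√h₀ − √h)/0.1444 = 2·6.048·(√1.816 − √0.9965)/0.1444
  = 12.0960 × (1.34759 − 0.998248) / 0.1444 = 29.2634 s.

29.26 s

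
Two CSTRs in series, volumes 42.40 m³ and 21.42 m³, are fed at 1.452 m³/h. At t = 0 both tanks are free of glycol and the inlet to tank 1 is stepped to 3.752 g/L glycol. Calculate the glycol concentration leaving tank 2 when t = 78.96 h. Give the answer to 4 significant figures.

3.263 g/L

Each tank obeys Vᵢ dCᵢ/dt = Q(Cᵢ₋₁ − Cᵢ), so τᵢ = Vᵢ/Q.
τ₁ = 42.40/1.452 = 29.2011 h; τ₂ = 21.42/1.452 = 14.7521 h.
Solving the cascade with C₁(0)=C₂(0)=0 gives C₂(t) = C_in[1 − (τ₁ e^(−t/τ₁) − τ₂ e^(−t/τ₂))/(τ₁ − τ₂)].
At t = 78.96: e^(−t/τ₁) = 0.0669367, e^(−t/τ₂) = 0.00473643.
C₂ = 3.752·[1 − (29.2011·0.0669367 − 14.7521·0.00473643)/(14.4490)] = 3.752·0.869559 = 3.26258 g/L.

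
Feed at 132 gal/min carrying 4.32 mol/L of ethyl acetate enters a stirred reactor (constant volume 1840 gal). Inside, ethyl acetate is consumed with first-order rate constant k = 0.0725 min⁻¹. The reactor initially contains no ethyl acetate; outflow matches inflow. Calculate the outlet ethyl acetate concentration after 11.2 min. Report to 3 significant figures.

Accumulation = in − out − consumed: V dC/dt = Q C_in − Q C − k V C.
dC/dt = (Q/V) C_in − (Q/V + k) C; effective rate a = Q/V + k = 0.071739 + 0.0725 = 0.14424 min⁻¹.
C_ss = Q C_in/(Q + kV) = 2.1486 mol/L; C(t) = C_ss + (C₀ − C_ss) e^(−a t).
C(11.2) = 2.1486 + (-2.1486)·e^(−0.14424·11.2) = 2.1486 + (-2.1486)·0.19880 = 1.7215 mol/L.

1.72 mol/L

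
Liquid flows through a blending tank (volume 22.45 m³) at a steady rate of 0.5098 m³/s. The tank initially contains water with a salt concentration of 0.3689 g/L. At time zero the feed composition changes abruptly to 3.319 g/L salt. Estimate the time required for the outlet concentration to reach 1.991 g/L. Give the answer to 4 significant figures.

Species balance: V dC/dt = Q(C_in − C) ⇒ τ = V/Q = 44.0369 s.
C(t) = C_in + (C₀ − C_in) e^(−t/τ). Set C = 1.991 and solve for t:
e^(−t/τ) = (C − C_in)/(C₀ − C_in) = (1.991 − 3.319)/(0.3689 − 3.319) = 0.450154
t = −τ ln(…) = 44.0369 × 0.798165 = 35.1487 s.

35.15 s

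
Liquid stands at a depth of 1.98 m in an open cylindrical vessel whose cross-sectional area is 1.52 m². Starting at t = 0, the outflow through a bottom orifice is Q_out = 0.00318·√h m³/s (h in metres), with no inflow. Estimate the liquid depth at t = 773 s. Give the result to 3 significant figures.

0.358 m

Unsteady balance on liquid volume: A dh/dt = −0.00318 √h.
This is separable: 2 d(√h)/dt = −0.00318/A, so √h = √h₀ − (0.00318/(2A)) t.
√h = √1.98 − 0.00318·773/(2·1.52) = 1.4071 − 0.80860 = 0.59853.
h = 0.59853² = 0.35823 m.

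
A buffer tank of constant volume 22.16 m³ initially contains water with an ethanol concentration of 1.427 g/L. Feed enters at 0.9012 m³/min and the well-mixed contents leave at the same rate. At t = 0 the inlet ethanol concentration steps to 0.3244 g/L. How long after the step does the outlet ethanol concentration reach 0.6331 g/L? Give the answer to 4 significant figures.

31.30 min

Species balance: V dC/dt = Q(C_in − C) ⇒ τ = V/Q = 24.5894 min.
C(t) = C_in + (C₀ − C_in) e^(−t/τ). Set C = 0.6331 and solve for t:
e^(−t/τ) = (C − C_in)/(C₀ − C_in) = (0.6331 − 0.3244)/(1.427 − 0.3244) = 0.279975
t = −τ ln(…) = 24.5894 × 1.27306 = 31.3037 min.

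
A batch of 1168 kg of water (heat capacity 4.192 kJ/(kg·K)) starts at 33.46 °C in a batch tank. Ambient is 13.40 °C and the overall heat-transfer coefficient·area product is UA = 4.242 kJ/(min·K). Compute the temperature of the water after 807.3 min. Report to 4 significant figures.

23.37 °C

Unsteady energy balance on the tank contents: M c_p dT/dt = −UA(T − T_amb).
dT/dt = (T_ss − T)/τ with T_ss = T_amb = 13.4000 °C, τ = M c_p/UA = 1168·4.192/4.242 = 1154.23 min.
Solution: T(t) = T_ss + (T₀ − T_ss) e^(−t/τ).
T(807.3) = 13.4000 + (20.0600)·0.496871 = 23.3672 °C.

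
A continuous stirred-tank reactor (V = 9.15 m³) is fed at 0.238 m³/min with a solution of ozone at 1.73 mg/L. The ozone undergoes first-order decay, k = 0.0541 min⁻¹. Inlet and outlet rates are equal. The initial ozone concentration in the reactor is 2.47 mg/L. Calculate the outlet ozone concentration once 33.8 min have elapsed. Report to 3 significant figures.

V dC/dt = Q(C_in − C) − k V C.
dC/dt = (Q/V) C_in − (Q/V + k) C; effective rate a = Q/V + k = 0.026011 + 0.0541 = 0.080111 min⁻¹.
C_ss = Q C_in/(Q + kV) = 0.56171 mg/L; C(t) = C_ss + (C₀ − C_ss) e^(−a t).
C(33.8) = 0.56171 + (1.9083)·e^(−0.080111·33.8) = 0.56171 + (1.9083)·0.066687 = 0.68897 mg/L.

0.689 mg/L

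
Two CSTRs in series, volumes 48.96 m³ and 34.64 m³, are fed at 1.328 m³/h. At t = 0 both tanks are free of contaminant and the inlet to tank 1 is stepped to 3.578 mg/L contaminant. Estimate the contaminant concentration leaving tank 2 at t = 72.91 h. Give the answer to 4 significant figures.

2.414 mg/L

Each tank obeys Vᵢ dCᵢ/dt = Q(Cᵢ₋₁ − Cᵢ), so τᵢ = Vᵢ/Q.
τ₁ = 48.96/1.328 = 36.8675 h; τ₂ = 34.64/1.328 = 26.0843 h.
Solving the cascade with C₁(0)=C₂(0)=0 gives C₂(t) = C_in[1 − (τ₁ e^(−t/τ₁) − τ₂ e^(−t/τ₂))/(τ₁ − τ₂)].
At t = 72.91: e^(−t/τ₁) = 0.138398, e^(−t/τ₂) = 0.0611049.
C₂ = 3.578·[1 − (36.8675·0.138398 − 26.0843·0.0611049)/(10.7831)] = 3.578·0.674631 = 2.41383 mg/L.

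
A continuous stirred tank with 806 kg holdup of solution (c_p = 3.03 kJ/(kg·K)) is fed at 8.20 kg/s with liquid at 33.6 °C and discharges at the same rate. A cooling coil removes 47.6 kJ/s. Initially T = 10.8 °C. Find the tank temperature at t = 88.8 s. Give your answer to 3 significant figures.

23.2 °C

First-law balance (no shaft work): M c_p dT/dt = ṁ c_p (T_in − T) − 47.6.
τ = M/ṁ = 98.293 s; T_ss = T_in − Q̇/(ṁ c_p) = 33.6 − 47.6/(8.20·3.03) = 31.684 °C.
This is linear first-order; T(t) = T_ss + (T₀ − T_ss) e^(−t/τ).
T(88.8) = 31.684 + (-20.884)·e^(−88.8/98.293) = 31.684 + (-20.884)·0.40518 = 23.222 °C.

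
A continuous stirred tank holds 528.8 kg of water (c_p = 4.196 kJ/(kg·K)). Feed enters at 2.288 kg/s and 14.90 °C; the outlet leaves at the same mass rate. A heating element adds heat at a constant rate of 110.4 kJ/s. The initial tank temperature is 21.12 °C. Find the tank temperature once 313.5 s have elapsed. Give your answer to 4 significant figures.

Energy balance: M c_p dT/dt = ṁ c_p (T_in − T) + 110.4.
τ = M/ṁ = 231.119 s; T_ss = T_in + Q̇/(ṁ c_p) = 14.90 + 110.4/(2.288·4.196) = 26.3995 °C.
This is linear first-order; T(t) = T_ss + (T₀ − T_ss) e^(−t/τ).
T(313.5) = 26.3995 + (-5.27946)·e^(−313.5/231.119) = 26.3995 + (-5.27946)·0.257575 = 25.0396 °C.

25.04 °C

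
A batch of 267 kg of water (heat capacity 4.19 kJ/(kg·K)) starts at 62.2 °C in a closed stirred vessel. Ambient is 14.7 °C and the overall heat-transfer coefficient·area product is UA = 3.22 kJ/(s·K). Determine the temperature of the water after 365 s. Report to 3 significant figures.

Unsteady energy balance on the tank contents: M c_p dT/dt = −UA(T − T_amb).
dT/dt = (T_ss − T)/τ with T_ss = T_amb = 14.700 °C, τ = M c_p/UA = 267·4.19/3.22 = 347.43 s.
Integrating: T(t) = T_ss + (T₀ − T_ss) e^(−t/τ).
T(365) = 14.700 + (47.500)·0.34974 = 31.313 °C.

31.3 °C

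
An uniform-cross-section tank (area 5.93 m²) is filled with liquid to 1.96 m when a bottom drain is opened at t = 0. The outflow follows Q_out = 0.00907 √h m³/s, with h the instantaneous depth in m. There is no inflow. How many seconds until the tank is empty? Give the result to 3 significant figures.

With no inflow, A dh/dt = −0.00907 √h.
∫ h^(−1/2) dh = −(0.00907/A) ∫ dt, giving 2√h = 2√h₀ − (0.00907/A) t.
Tank is empty when √h = 0: t_empty = 2A√h₀/0.00907.
t_empty = 2·5.93·√1.96/0.00907 = 11.860·1.4000/0.00907 = 1830.7 s.

1830 s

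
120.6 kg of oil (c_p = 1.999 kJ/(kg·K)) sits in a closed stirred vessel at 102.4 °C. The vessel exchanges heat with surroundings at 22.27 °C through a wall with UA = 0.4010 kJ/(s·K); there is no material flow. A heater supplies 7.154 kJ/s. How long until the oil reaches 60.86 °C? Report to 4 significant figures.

660.9 s

First-law balance (no shaft work): M c_p dT/dt = −UA(T − T_amb) + Q̇.
τ = M c_p/UA = 601.196 s; T_ss = T_amb + Q̇/UA = 22.27 + 7.154/0.4010 = 40.1104 °C.
T(t) = T_ss + (T₀ − T_ss)e^(−t/τ); set T = 60.86:
t = −τ ln[(T − T_ss)/(T₀ − T_ss)] = −601.196 · ln(0.333115) = 660.875 s.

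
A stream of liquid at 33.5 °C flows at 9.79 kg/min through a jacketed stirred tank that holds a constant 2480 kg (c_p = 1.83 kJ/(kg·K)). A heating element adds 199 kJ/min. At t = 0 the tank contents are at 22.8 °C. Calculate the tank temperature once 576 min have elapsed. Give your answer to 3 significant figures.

42.4 °C

M c_p dT/dt = ṁ c_p (T_in − T) + Q̇.
τ = M/ṁ = 253.32 min; T_ss = T_in + Q̇/(ṁ c_p) = 33.5 + 199/(9.79·1.83) = 44.608 °C.
This is linear first-order; T(t) = T_ss + (T₀ − T_ss) e^(−t/τ).
T(576) = 44.608 + (-21.808)·e^(−576/253.32) = 44.608 + (-21.808)·0.10292 = 42.363 °C.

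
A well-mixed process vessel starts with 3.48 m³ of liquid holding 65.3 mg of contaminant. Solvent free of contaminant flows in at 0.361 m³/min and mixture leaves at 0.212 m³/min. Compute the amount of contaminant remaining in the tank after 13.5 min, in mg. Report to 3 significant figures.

Let m(t) be the amount of contaminant. Volume: V(t) = V₀ + (Q_in − Q_out) t = 3.48 + 0.14900 t; V(13.5) = 5.4915 m³.
No contaminant enters, so dm/dt = −Q_out · (m/V).
Separate: dm/m = −Q_out dt/V(t) ⇒ ln(m/m₀) = −(Q_out/(Q_in−Q_out)) ln(V/V₀).
m = m₀ (V₀/V)^(Q_out/(Q_in−Q_out)) = 65.3 × (3.48/5.4915)^(1.4228) = 34.122 mg.

34.1 mg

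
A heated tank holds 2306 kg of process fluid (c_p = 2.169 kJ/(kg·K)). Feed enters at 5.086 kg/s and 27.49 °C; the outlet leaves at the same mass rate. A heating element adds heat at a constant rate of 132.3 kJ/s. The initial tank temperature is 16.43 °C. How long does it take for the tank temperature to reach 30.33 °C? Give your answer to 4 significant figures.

Heat balance on the well-mixed liquid: M c_p dT/dt = ṁ c_p (T_in − T) + 132.3.
τ = M/ṁ = 453.401 s; T_ss = T_in + Q̇/(ṁ c_p) = 39.4829 °C.
T(t) = T_ss + (T₀ − T_ss) e^(−t/τ). Set T = 30.33:
e^(−t/τ) = (30.33 − 39.4829)/(16.43 − 39.4829) = 0.397039
t = −453.401 · ln(0.397039) = 418.817 s.

418.8 s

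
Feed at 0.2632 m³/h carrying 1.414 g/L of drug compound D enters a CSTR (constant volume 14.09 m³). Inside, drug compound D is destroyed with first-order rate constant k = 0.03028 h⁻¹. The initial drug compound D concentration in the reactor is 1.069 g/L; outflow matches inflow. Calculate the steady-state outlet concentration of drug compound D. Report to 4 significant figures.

0.5395 g/L

Accumulation = in − out − consumed: V dC/dt = Q C_in − Q C − k V C.
Steady state (dC/dt = 0): C_ss = Q C_in/(Q + kV) = C_in/(1 + kV/Q).
C_ss = 0.2632·1.414/(0.2632 + 0.03028·14.09) = 0.372165/0.689845 = 0.539490 g/L.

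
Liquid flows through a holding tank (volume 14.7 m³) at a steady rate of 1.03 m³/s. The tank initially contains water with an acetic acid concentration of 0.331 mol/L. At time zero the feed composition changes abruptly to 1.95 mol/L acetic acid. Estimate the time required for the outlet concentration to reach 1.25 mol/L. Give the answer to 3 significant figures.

Species balance: V dC/dt = Q(C_in − C) ⇒ τ = V/Q = 14.272 s.
C(t) = C_in + (C₀ − C_in) e^(−t/τ). Set C = 1.25 and solve for t:
e^(−t/τ) = (C − C_in)/(C₀ − C_in) = (1.25 − 1.95)/(0.331 − 1.95) = 0.43237
t = −τ ln(…) = 14.272 × 0.83848 = 11.967 s.

12.0 s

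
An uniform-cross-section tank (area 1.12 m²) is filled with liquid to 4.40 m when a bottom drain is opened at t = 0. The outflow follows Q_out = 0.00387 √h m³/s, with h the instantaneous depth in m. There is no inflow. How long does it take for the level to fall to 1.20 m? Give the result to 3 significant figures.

A dh/dt = −Q_out = −0.00387 √h.
∫ h^(−1/2) dh = −(0.00387/A) ∫ dt, giving 2√h = 2√h₀ − (0.00387/A) t.
t = 2A(√h₀ − √h)/0.00387 = 2·1.12·(√4.40 − √1.20)/0.00387
  = 2.2400 × (2.0976 − 1.0954) / 0.00387 = 580.07 s.

580 s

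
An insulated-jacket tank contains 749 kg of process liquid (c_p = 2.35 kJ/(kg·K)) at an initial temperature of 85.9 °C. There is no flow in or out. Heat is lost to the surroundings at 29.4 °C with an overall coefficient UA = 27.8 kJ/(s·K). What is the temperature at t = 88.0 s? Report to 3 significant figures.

Lumped-capacitance energy balance: M c_p dT/dt = UA(T_amb − T).
dT/dt = (T_ss − T)/τ with T_ss = T_amb = 29.400 °C, τ = M c_p/UA = 749·2.35/27.8 = 63.315 s.
Solution: T(t) = T_ss + (T₀ − T_ss) e^(−t/τ).
T(88.0) = 29.400 + (56.500)·0.24910 = 43.474 °C.

43.5 °C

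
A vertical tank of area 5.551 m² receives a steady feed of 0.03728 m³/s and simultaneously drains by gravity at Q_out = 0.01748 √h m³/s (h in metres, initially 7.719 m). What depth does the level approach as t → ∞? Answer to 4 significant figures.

4.549 m

Accumulation of liquid (constant cross-section A): A dh/dt = Q_in − 0.01748 √h. At steady state dh/dt = 0:
Q_in = 0.01748 √h_ss ⇒ √h_ss = 0.03728/0.01748 = 2.13272.
h_ss = 2.13272² = 4.54851 m. (Since h₀ = 7.719 m > h_ss, the level will fall toward this value.)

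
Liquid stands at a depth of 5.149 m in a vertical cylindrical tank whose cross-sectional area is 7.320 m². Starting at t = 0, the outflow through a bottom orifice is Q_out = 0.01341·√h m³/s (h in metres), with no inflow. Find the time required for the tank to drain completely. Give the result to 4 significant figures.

Accumulation of liquid (constant cross-section A): A dh/dt = −0.01341 √h.
Separate and integrate: 2(√h − √h₀) = −(0.01341/A) t.
Set h = 0: 2√h₀ = (0.01341/A) t_empty ⇒ t_empty = 2A√h₀/0.01341.
t_empty = 2·7.320·√5.149/0.01341 = 14.6400·2.26914/0.01341 = 2477.27 s.

2477 s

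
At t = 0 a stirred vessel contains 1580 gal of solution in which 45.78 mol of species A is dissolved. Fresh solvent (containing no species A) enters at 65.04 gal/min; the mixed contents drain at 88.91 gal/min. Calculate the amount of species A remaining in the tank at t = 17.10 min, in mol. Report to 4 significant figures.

15.04 mol

Let m(t) be the amount of species A. Volume: V(t) = V₀ + (Q_in − Q_out) t = 1580 − 23.8700 t; V(17.10) = 1171.82 gal.
No species A enters, so dm/dt = −Q_out · (m/V).
dm/m = −Q_out dt/(V₀ − 23.8700 t); integrating gives ln(m/m₀) = −(Q_out/(Q_in−Q_out)) ln(V/V₀).
m = m₀ (V₀/V)^(Q_out/(Q_in−Q_out)) = 45.78 × (1580/1171.82)^(-3.72476) = 15.0391 mol.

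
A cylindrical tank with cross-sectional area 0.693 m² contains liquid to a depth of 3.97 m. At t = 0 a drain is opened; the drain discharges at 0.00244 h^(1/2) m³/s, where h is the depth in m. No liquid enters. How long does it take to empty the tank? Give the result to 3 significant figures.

A dh/dt = −Q_out = −0.00244 √h.
Separate and integrate: 2(√h − √h₀) = −(0.00244/A) t.
Tank is empty when √h = 0: t_empty = 2A√h₀/0.00244.
t_empty = 2·0.693·√3.97/0.00244 = 1.3860·1.9925/0.00244 = 1131.8 s.

1130 s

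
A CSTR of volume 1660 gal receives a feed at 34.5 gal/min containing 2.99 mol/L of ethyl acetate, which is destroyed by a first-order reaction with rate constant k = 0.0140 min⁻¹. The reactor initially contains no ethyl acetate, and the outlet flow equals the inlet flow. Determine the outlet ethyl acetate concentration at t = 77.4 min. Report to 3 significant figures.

1.67 mol/L

V dC/dt = Q(C_in − C) − k V C.
This is linear with rate a = Q/V + k = 0.034783 min⁻¹.
C_ss = Q C_in/(Q + kV) = 1.7865 mol/L; C(t) = C_ss + (C₀ − C_ss) e^(−a t).
C(77.4) = 1.7865 + (-1.7865)·e^(−0.034783·77.4) = 1.7865 + (-1.7865)·0.067731 = 1.6655 mol/L.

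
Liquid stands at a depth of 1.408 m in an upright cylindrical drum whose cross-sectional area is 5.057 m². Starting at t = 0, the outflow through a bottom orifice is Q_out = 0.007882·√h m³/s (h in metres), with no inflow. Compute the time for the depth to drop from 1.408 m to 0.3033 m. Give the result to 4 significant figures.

A dh/dt = −Q_out = −0.007882 √h.
This is separable: 2 d(√h)/dt = −0.007882/A, so √h = √h₀ − (0.007882/(2A)) t.
t = 2A(√h₀ − √h)/0.007882 = 2·5.057·(√1.408 − √0.3033)/0.007882
  = 10.1140 × (1.18659 − 0.550727) / 0.007882 = 815.927 s.

815.9 s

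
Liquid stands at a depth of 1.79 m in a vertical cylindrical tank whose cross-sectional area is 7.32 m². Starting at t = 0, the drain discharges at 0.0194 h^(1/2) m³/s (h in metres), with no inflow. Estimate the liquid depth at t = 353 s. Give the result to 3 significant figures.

0.757 m

With no inflow, A dh/dt = −0.0194 √h.
∫ h^(−1/2) dh = −(0.0194/A) ∫ dt, giving 2√h = 2√h₀ − (0.0194/A) t.
√h = √1.79 − 0.0194·353/(2·7.32) = 1.3379 − 0.46777 = 0.87014.
h = 0.87014² = 0.75714 m.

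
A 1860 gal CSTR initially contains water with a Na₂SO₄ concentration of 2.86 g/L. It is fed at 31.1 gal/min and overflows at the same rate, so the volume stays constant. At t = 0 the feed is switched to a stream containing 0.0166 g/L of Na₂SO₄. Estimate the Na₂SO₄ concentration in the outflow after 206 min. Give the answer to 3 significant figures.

0.107 g/L

Accumulation = in − out for the solute gives V dC/dt = Q(C_in − C).
Rewrite as dC/dt + C/τ = C_in/τ, τ = V/Q = 59.807 min.
This is linear first-order; C(t) = C_in + (C₀ − C_in) e^(−t/τ).
C(206) = 0.0166 + (2.86 − 0.0166)·e^(−206/59.807) = 0.0166 + (2.8434)·0.031924 = 0.10737 g/L.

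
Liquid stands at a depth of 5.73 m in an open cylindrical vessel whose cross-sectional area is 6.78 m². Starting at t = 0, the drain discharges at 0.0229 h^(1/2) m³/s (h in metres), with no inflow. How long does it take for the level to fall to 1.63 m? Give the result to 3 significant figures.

Mass balance (ρ constant): A dh/dt = −0.0229 √h.
∫ h^(−1/2) dh = −(0.0229/A) ∫ dt, giving 2√h = 2√h₀ − (0.0229/A) t.
t = 2A(√h₀ − √h)/0.0229 = 2·6.78·(√5.73 − √1.63)/0.0229
  = 13.560 × (2.3937 − 1.2767) / 0.0229 = 661.44 s.

661 s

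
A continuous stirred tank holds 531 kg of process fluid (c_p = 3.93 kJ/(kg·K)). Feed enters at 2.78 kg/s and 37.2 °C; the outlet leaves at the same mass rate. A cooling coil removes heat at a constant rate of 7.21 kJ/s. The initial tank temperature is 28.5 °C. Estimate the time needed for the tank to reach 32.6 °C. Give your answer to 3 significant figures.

M c_p dT/dt = ṁ c_p (T_in − T) − Q̇.
τ = M/ṁ = 191.01 s; T_ss = T_in − Q̇/(ṁ c_p) = 36.540 °C.
T(t) = T_ss + (T₀ − T_ss) e^(−t/τ). Set T = 32.6:
e^(−t/τ) = (32.6 − 36.540)/(28.5 − 36.540) = 0.49005
t = −191.01 · ln(0.49005) = 136.23 s.

136 s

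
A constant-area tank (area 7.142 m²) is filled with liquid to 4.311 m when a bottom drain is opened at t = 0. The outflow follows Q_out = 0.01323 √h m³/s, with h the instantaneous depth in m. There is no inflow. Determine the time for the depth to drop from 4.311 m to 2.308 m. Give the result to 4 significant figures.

A dh/dt = −Q_out = −0.01323 √h.
Separate and integrate: 2(√h − √h₀) = −(0.01323/A) t.
t = 2A(√h₀ − √h)/0.01323 = 2·7.142·(√4.311 − √2.308)/0.01323
  = 14.2840 × (2.07629 − 1.51921) / 0.01323 = 601.466 s.

601.5 s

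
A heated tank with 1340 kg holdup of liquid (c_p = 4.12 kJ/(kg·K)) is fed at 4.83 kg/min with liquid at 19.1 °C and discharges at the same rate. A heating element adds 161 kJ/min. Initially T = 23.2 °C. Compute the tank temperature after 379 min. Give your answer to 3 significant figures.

M c_p dT/dt = ṁ c_p (T_in − T) + Q̇.
Rearrange: dT/dt = (T_ss − T)/τ with τ = M/ṁ = 277.43 min and T_ss = T_in + Q̇/(ṁ c_p) = 27.191 °C.
Integrating: T(t) = T_ss + (T₀ − T_ss) e^(−t/τ).
T(379) = 27.191 + (-3.9906)·e^(−379/277.43) = 27.191 + (-3.9906)·0.25510 = 26.173 °C.

26.2 °C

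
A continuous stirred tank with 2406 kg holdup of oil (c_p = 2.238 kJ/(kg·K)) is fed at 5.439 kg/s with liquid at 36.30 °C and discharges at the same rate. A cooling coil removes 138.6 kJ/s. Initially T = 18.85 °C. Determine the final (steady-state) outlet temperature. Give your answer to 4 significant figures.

M c_p dT/dt = ṁ c_p (T_in − T) − Q̇.
At steady state dT/dt = 0 ⇒ T_ss = T_in − Q̇/(ṁ c_p) = 36.30 − 138.6/(5.439·2.238) = 24.9137 °C.

24.91 °C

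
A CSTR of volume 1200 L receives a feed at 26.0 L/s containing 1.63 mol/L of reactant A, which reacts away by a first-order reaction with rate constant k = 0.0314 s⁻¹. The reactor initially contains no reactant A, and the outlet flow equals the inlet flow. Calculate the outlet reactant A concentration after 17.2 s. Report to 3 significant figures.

0.398 mol/L

V dC/dt = Q(C_in − C) − k V C.
This is linear with rate a = Q/V + k = 0.053067 s⁻¹.
C_ss = Q C_in/(Q + kV) = 0.66552 mol/L; C(t) = C_ss + (C₀ − C_ss) e^(−a t).
C(17.2) = 0.66552 + (-0.66552)·e^(−0.053067·17.2) = 0.66552 + (-0.66552)·0.40142 = 0.39836 mol/L.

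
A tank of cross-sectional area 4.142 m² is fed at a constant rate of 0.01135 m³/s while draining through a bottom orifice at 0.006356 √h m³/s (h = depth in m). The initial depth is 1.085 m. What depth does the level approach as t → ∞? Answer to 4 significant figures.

3.189 m

Level balance: A dh/dt = 0.01135 − 0.006356 √h. Setting dh/dt = 0:
Q_in = 0.006356 √h_ss ⇒ √h_ss = 0.01135/0.006356 = 1.78571.
h_ss = 1.78571² = 3.18878 m. (Since h₀ = 1.085 m < h_ss, the level will rise toward this value.)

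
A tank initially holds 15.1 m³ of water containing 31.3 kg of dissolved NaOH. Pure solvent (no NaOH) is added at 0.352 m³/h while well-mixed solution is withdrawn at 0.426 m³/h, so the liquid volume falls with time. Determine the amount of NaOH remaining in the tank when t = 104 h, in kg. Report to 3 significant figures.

Total volume: dV/dt = Q_in − Q_out = -0.074000 m³/h, so V(t) = 15.1 − 0.074000 t and V(104) = 7.4040 m³.
No NaOH enters, so dm/dt = −Q_out · (m/V).
Separate: dm/m = −Q_out dt/V(t) ⇒ ln(m/m₀) = −(Q_out/(Q_in−Q_out)) ln(V/V₀).
m = m₀ (V₀/V)^(Q_out/(Q_in−Q_out)) = 31.3 × (15.1/7.4040)^(-5.7568) = 0.51733 kg.

0.517 kg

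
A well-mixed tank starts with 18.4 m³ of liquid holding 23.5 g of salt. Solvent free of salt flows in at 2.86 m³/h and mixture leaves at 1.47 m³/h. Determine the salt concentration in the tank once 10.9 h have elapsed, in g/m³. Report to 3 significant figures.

Total volume: dV/dt = Q_in − Q_out = 1.3900 m³/h, so V(t) = 18.4 + 1.3900 t and V(10.9) = 33.551 m³.
No salt enters, so dm/dt = −Q_out · (m/V).
Separate: dm/m = −Q_out dt/V(t) ⇒ ln(m/m₀) = −(Q_out/(Q_in−Q_out)) ln(V/V₀).
m = m₀ (V₀/V)^(Q_out/(Q_in−Q_out)) = 23.5 × (18.4/33.551)^(1.0576) = 12.450 g.
C = m/V = 12.450/33.551 = 0.37107 g/m³.

0.371 g/m³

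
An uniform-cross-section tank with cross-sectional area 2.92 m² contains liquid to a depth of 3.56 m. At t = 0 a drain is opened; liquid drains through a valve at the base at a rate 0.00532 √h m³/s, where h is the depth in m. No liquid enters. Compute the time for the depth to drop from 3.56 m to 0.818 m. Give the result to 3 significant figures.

1080 s

A dh/dt = −Q_out = −0.00532 √h.
∫ h^(−1/2) dh = −(0.00532/A) ∫ dt, giving 2√h = 2√h₀ − (0.00532/A) t.
t = 2A(√h₀ − √h)/0.00532 = 2·2.92·(√3.56 − √0.818)/0.00532
  = 5.8400 × (1.8868 − 0.90443) / 0.00532 = 1078.4 s.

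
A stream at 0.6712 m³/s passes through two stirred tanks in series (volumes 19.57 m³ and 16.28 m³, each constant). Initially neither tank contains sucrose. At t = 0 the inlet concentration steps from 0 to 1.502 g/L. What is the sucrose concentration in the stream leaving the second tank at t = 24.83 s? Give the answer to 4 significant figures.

Species balance on tank i: dCᵢ/dt = (Cᵢ₋₁ − Cᵢ)/τᵢ with τᵢ = Vᵢ/Q.
τ₁ = 19.57/0.6712 = 29.1567 s; τ₂ = 16.28/0.6712 = 24.2551 s.
Tank 1: C₁ = C_in(1 − e^(−t/τ₁)). Tank 2 (τ₁ ≠ τ₂): C₂ = C_in[1 − (τ₁ e^(−t/τ₁) − τ₂ e^(−t/τ₂))/(τ₁ − τ₂)].
At t = 24.83: e^(−t/τ₁) = 0.426730, e^(−t/τ₂) = 0.359262.
C₂ = 1.502·[1 − (29.1567·0.426730 − 24.2551·0.359262)/(4.90167)] = 1.502·0.239417 = 0.359604 g/L.

0.3596 g/L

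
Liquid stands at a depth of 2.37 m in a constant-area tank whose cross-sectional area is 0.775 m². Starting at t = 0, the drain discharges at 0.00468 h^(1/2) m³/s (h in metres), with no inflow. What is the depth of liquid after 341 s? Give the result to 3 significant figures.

Accumulation of liquid (constant cross-section A): A dh/dt = −0.00468 √h.
Separate and integrate: 2(√h − √h₀) = −(0.00468/A) t.
√h = √2.37 − 0.00468·341/(2·0.775) = 1.5395 − 1.0296 = 0.50988.
h = 0.50988² = 0.25998 m.

0.260 m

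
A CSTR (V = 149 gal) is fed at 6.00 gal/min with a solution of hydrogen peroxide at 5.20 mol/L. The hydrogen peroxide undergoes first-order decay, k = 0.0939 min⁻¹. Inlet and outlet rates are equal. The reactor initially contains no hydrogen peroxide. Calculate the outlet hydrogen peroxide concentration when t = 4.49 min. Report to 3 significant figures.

Species balance: V dC/dt = Q C_in − Q C − k V C.
dC/dt = (Q/V) C_in − (Q/V + k) C; effective rate a = Q/V + k = 0.040268 + 0.0939 = 0.13417 min⁻¹.
C_ss = Q C_in/(Q + kV) = 1.5607 mol/L; C(t) = C_ss + (C₀ − C_ss) e^(−a t).
C(4.49) = 1.5607 + (-1.5607)·e^(−0.13417·4.49) = 1.5607 + (-1.5607)·0.54749 = 0.70623 mol/L.

0.706 mol/L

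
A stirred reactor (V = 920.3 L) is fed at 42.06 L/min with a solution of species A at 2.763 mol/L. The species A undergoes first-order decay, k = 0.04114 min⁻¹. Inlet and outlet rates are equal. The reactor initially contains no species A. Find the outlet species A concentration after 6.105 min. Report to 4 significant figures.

Accumulation = in − out − consumed: V dC/dt = Q C_in − Q C − k V C.
This is linear with rate a = Q/V + k = 0.0868425 min⁻¹.
C_ss = Q C_in/(Q + kV) = 1.45408 mol/L; C(t) = C_ss + (C₀ − C_ss) e^(−a t).
C(6.105) = 1.45408 + (-1.45408)·e^(−0.0868425·6.105) = 1.45408 + (-1.45408)·0.588503 = 0.598350 mol/L.

0.5983 mol/L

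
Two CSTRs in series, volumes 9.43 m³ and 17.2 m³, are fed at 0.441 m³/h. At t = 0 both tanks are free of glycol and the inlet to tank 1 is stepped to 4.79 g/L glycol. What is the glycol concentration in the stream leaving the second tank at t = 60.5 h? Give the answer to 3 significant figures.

2.89 g/L

Time constants: τᵢ = Vᵢ/Q for each well-mixed tank.
τ₁ = 9.43/0.441 = 21.383 h; τ₂ = 17.2/0.441 = 39.002 h.
Tank 1: C₁ = C_in(1 − e^(−t/τ₁)). Tank 2 (τ₁ ≠ τ₂): C₂ = C_in[1 − (τ₁ e^(−t/τ₁) − τ₂ e^(−t/τ₂))/(τ₁ − τ₂)].
At t = 60.5: e^(−t/τ₁) = 0.059053, e^(−t/τ₂) = 0.21200.
C₂ = 4.79·[1 − (21.383·0.059053 − 39.002·0.21200)/(-17.619)] = 4.79·0.60239 = 2.8854 g/L.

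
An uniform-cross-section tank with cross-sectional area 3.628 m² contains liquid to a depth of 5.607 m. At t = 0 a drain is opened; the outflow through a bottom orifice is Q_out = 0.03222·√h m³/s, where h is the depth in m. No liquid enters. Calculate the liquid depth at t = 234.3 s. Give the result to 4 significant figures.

With no inflow, A dh/dt = −0.03222 √h.
Separate and integrate: 2(√h − √h₀) = −(0.03222/A) t.
√h = √5.607 − 0.03222·234.3/(2·3.628) = 2.36791 − 1.04040 = 1.32751.
h = 1.32751² = 1.76228 m.

1.762 m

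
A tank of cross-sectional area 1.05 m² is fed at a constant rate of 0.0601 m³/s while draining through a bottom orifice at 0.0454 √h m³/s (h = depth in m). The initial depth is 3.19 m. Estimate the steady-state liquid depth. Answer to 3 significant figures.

A dh/dt = Q_in − 0.0454 √h. Steady state requires inflow = outflow:
Q_in = 0.0454 √h_ss ⇒ √h_ss = 0.0601/0.0454 = 1.3238.
h_ss = 1.3238² = 1.7524 m. (Since h₀ = 3.19 m > h_ss, the level will fall toward this value.)

1.75 m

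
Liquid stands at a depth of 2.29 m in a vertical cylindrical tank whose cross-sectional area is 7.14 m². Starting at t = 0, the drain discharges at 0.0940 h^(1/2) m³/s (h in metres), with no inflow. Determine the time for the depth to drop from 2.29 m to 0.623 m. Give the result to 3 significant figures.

110 s

With no inflow, A dh/dt = −0.0940 √h.
This is separable: 2 d(√h)/dt = −0.0940/A, so √h = √h₀ − (0.0940/(2A)) t.
t = 2A(√h₀ − √h)/0.0940 = 2·7.14·(√2.29 − √0.623)/0.0940
  = 14.280 × (1.5133 − 0.78930) / 0.0940 = 109.98 s.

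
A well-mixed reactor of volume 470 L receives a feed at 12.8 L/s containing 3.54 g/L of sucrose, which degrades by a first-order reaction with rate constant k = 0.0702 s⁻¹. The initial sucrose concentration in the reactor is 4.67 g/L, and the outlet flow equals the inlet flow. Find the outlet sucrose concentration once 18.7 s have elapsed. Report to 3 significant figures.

1.58 g/L

Species balance: V dC/dt = Q C_in − Q C − k V C.
This is linear with rate a = Q/V + k = 0.097434 s⁻¹.
C_ss = Q C_in/(Q + kV) = 0.98947 g/L; C(t) = C_ss + (C₀ − C_ss) e^(−a t).
C(18.7) = 0.98947 + (3.6805)·e^(−0.097434·18.7) = 0.98947 + (3.6805)·0.16170 = 1.5846 g/L.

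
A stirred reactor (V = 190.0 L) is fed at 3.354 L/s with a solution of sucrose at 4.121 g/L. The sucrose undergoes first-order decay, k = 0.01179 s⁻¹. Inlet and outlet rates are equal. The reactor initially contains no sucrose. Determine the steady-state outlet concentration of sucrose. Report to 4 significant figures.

2.471 g/L

Species balance: V dC/dt = Q C_in − Q C − k V C.
At steady state: 0 = Q C_in − (Q + kV) C_ss, so C_ss = Q C_in/(Q + kV).
C_ss = 3.354·4.121/(3.354 + 0.01179·190.0) = 13.8218/5.59410 = 2.47079 g/L.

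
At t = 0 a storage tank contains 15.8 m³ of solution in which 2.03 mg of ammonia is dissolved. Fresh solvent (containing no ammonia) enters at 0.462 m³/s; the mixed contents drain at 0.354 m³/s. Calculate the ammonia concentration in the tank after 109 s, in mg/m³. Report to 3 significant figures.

0.0119 mg/m³

Total volume: dV/dt = Q_in − Q_out = 0.10800 m³/s, so V(t) = 15.8 + 0.10800 t and V(109) = 27.572 m³.
No ammonia enters, so dm/dt = −Q_out · (m/V).
Separate: dm/m = −Q_out dt/V(t) ⇒ ln(m/m₀) = −(Q_out/(Q_in−Q_out)) ln(V/V₀).
m = m₀ (V₀/V)^(Q_out/(Q_in−Q_out)) = 2.03 × (15.8/27.572)^(3.2778) = 0.32726 mg.
C = m/V = 0.32726/27.572 = 0.011869 mg/m³.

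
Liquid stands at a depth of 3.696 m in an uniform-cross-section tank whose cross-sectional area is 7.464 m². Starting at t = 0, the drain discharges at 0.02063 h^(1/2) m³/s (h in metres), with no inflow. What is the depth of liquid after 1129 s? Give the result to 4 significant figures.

0.1312 m

Accumulation of liquid (constant cross-section A): A dh/dt = −0.02063 √h.
This is separable: 2 d(√h)/dt = −0.02063/A, so √h = √h₀ − (0.02063/(2A)) t.
√h = √3.696 − 0.02063·1129/(2·7.464) = 1.92250 − 1.56024 = 0.362258.
h = 0.362258² = 0.131231 m.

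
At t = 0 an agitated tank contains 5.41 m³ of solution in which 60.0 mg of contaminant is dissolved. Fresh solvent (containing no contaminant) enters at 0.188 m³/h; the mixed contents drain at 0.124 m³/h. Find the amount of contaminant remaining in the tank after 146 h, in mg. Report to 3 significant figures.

8.59 mg

Total volume: dV/dt = Q_in − Q_out = 0.064000 m³/h, so V(t) = 5.41 + 0.064000 t and V(146) = 14.754 m³.
Species balance (pure solvent in): dm/dt = −Q_out · m/V(t).
dm/m = −Q_out dt/(V₀ + 0.064000 t); integrating gives ln(m/m₀) = −(Q_out/(Q_in−Q_out)) ln(V/V₀).
m = m₀ (V₀/V)^(Q_out/(Q_in−Q_out)) = 60.0 × (5.41/14.754)^(1.9375) = 8.5893 mg.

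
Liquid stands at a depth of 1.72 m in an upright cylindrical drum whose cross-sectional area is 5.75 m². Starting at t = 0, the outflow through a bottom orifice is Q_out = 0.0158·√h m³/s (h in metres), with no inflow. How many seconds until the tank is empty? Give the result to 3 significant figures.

955 s

Mass balance (ρ constant): A dh/dt = −0.0158 √h.
This is separable: 2 d(√h)/dt = −0.0158/A, so √h = √h₀ − (0.0158/(2A)) t.
Set h = 0: 2√h₀ = (0.0158/A) t_empty ⇒ t_empty = 2A√h₀/0.0158.
t_empty = 2·5.75·√1.72/0.0158 = 11.500·1.3115/0.0158 = 954.56 s.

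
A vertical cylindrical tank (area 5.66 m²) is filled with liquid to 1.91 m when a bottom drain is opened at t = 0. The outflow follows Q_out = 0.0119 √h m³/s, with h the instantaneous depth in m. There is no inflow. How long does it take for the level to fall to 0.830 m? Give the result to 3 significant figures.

With no inflow, A dh/dt = −0.0119 √h.
Separate and integrate: 2(√h − √h₀) = −(0.0119/A) t.
t = 2A(√h₀ − √h)/0.0119 = 2·5.66·(√1.91 − √0.830)/0.0119
  = 11.320 × (1.3820 − 0.91104) / 0.0119 = 448.03 s.

448 s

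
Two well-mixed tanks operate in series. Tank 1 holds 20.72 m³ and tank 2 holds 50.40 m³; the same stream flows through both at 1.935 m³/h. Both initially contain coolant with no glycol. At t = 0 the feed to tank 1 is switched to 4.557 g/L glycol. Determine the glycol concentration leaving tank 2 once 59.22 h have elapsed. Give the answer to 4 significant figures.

Time constants: τᵢ = Vᵢ/Q for each well-mixed tank.
τ₁ = 20.72/1.935 = 10.7080 h; τ₂ = 50.40/1.935 = 26.0465 h.
Solving the cascade with C₁(0)=C₂(0)=0 gives C₂(t) = C_in[1 − (τ₁ e^(−t/τ₁) − τ₂ e^(−t/τ₂))/(τ₁ − τ₂)].
At t = 59.22: e^(−t/τ₁) = 0.00396425, e^(−t/τ₂) = 0.102938.
C₂ = 4.557·[1 − (10.7080·0.00396425 − 26.0465·0.102938)/(-15.3385)] = 4.557·0.827967 = 3.77304 g/L.

3.773 g/L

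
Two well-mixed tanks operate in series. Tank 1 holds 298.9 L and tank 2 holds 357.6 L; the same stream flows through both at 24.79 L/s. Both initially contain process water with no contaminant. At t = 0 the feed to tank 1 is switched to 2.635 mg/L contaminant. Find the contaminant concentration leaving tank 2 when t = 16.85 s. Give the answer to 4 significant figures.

Time constants: τᵢ = Vᵢ/Q for each well-mixed tank.
τ₁ = 298.9/24.79 = 12.0573 s; τ₂ = 357.6/24.79 = 14.4252 s.
Tank 1: C₁ = C_in(1 − e^(−t/τ₁)). Tank 2 (τ₁ ≠ τ₂): C₂ = C_in[1 − (τ₁ e^(−t/τ₁) − τ₂ e^(−t/τ₂))/(τ₁ − τ₂)].
At t = 16.85: e^(−t/τ₁) = 0.247215, e^(−t/τ₂) = 0.310958.
C₂ = 2.635·[1 − (12.0573·0.247215 − 14.4252·0.310958)/(-2.36789)] = 2.635·0.364464 = 0.960362 mg/L.

0.9604 mg/L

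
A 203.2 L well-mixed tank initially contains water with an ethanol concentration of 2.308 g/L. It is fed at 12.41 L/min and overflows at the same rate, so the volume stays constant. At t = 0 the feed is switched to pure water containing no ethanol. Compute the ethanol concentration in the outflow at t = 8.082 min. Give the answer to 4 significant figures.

Mass balance on the solute (V constant): V dC/dt = Q(C_in − C).
So dC/dt = (C_in − C)/τ with τ = V/Q = 203.2/12.41 = 16.3739 min.
Solution: C(t) = C_in + (C₀ − C_in) e^(−t/τ).
C(8.082) = 0 + (2.308 − 0)·e^(−8.082/16.3739) = 0 + (2.30800)·0.610431 = 1.40887 g/L.

1.409 g/L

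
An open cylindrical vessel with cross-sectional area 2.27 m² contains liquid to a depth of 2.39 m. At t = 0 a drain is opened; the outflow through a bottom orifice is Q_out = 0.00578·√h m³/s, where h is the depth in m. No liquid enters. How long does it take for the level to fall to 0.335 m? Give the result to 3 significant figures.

A dh/dt = −Q_out = −0.00578 √h.
Separate and integrate: 2(√h − √h₀) = −(0.00578/A) t.
t = 2A(√h₀ − √h)/0.00578 = 2·2.27·(√2.39 − √0.335)/0.00578
  = 4.5400 × (1.5460 − 0.57879) / 0.00578 = 759.68 s.

760 s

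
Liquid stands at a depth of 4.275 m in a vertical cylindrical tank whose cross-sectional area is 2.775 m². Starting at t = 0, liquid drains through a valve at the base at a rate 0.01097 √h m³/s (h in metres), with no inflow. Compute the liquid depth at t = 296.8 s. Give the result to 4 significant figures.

With no inflow, A dh/dt = −0.01097 √h.
This is separable: 2 d(√h)/dt = −0.01097/A, so √h = √h₀ − (0.01097/(2A)) t.
√h = √4.275 − 0.01097·296.8/(2·2.775) = 2.06761 − 0.586648 = 1.48096.
h = 1.48096² = 2.19324 m.

2.193 m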